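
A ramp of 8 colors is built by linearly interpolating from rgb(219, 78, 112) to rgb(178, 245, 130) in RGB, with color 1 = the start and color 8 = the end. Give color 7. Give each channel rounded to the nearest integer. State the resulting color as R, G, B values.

(184, 221, 127)

With 8 swatches and endpoints inclusive, swatch 7 sits at t = (7 − 1)/(8 − 1) = 6/7 ≈ 0.8571.
R = 219 + 0.8571 × (178 − 219) = 183.859 → 184
G = 78 + 0.8571 × (245 − 78) = 221.136 → 221
B = 112 + 0.8571 × (130 − 112) = 127.428 → 127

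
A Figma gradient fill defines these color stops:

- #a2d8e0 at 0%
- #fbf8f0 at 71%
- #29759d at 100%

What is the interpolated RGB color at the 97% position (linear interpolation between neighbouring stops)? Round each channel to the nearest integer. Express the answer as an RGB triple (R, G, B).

97% lies between the 71% and 100% stops, so the local fraction is t = (97 − 71)/(100 − 71) = 26/29 ≈ 0.8966.
#fbf8f0 → (251, 248, 240); #29759d → (41, 117, 157).
R = 251 + 0.8966 × (41 − 251) = 62.714 → 63
G = 248 + 0.8966 × (117 − 248) = 130.545 → 131
B = 240 + 0.8966 × (157 − 240) = 165.582 → 166

(63, 131, 166)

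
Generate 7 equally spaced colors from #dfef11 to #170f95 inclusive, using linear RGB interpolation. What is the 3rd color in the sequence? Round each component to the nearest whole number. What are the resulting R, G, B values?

With 7 swatches and endpoints inclusive, swatch 3 sits at t = (3 − 1)/(7 − 1) = 2/6 ≈ 0.3333.
#dfef11 → (223, 239, 17); #170f95 → (23, 15, 149).
R = 223 + 0.3333 × (23 − 223) = 156.34 → 156
G = 239 + 0.3333 × (15 − 239) = 164.341 → 164
B = 17 + 0.3333 × (149 − 17) = 60.996 → 61

(156, 164, 61)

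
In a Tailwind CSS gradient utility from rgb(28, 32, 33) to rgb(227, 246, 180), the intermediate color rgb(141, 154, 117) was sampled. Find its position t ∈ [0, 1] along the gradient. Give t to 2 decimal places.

Invert the lerp on the G channel (largest span, 214): t = (154 − 32) / (246 − 32) = 122/214 = 0.57009.
Check on R: (141 − 28)/(227 − 28) = 0.5678 ✓

0.57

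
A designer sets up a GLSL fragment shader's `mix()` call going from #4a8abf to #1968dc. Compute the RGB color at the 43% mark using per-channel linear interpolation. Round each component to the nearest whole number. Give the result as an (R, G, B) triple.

(53, 123, 203)

#4a8abf → (74, 138, 191); #1968dc → (25, 104, 220).
43% corresponds to t = 0.43.
R = 74 + 0.43 × (25 − 74) = 74 + 0.43 × -49 = 52.93 → 53
G = 138 + 0.43 × (104 − 138) = 138 + 0.43 × -34 = 123.38 → 123
B = 191 + 0.43 × (220 − 191) = 191 + 0.43 × 29 = 203.47 → 203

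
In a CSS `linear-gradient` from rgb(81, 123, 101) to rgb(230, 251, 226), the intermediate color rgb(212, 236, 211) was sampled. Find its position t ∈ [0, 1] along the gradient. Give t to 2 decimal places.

0.88

Invert the lerp on the R channel (largest span, 149): t = (212 − 81) / (230 − 81) = 131/149 = 0.87919.
Check on G: (236 − 123)/(251 − 123) = 0.8828 ✓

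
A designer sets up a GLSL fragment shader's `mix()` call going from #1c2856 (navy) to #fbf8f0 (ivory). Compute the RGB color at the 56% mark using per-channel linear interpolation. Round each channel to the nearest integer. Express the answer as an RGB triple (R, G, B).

(153, 156, 172)

#1c2856 → (28, 40, 86); #fbf8f0 → (251, 248, 240).
56% corresponds to t = 0.56.
R = 28 + 0.56 × (251 − 28) = 28 + 0.56 × 223 = 152.88 → 153
G = 40 + 0.56 × (248 − 40) = 40 + 0.56 × 208 = 156.48 → 156
B = 86 + 0.56 × (240 − 86) = 86 + 0.56 × 154 = 172.24 → 172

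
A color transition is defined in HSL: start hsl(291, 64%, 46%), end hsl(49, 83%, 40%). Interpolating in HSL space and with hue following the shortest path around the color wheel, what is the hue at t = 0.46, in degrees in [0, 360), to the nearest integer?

Hue: 49 − 291 = -242°, but |-242| > 180 so the shorter arc goes the other way: Δh = -242 + 360 = 118°.
H = 291 + 0.46 × (118) = 345.28 → 345°

345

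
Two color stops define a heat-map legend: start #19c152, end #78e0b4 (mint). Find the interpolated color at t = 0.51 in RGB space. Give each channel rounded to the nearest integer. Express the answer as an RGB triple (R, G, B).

#19c152 → (25, 193, 82); #78e0b4 → (120, 224, 180).
R = 25 + 0.51 × (120 − 25) = 25 + 0.51 × 95 = 73.45 → 73
G = 193 + 0.51 × (224 − 193) = 193 + 0.51 × 31 = 208.81 → 209
B = 82 + 0.51 × (180 − 82) = 82 + 0.51 × 98 = 131.98 → 132

(73, 209, 132)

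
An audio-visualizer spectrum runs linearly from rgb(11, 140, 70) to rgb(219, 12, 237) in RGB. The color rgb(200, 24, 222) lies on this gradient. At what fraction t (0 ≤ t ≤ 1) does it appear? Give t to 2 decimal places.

0.91

Invert the lerp on the R channel (largest span, 208): t = (200 − 11) / (219 − 11) = 189/208 = 0.90865.
Check on G: (24 − 140)/(12 − 140) = 0.9062 ✓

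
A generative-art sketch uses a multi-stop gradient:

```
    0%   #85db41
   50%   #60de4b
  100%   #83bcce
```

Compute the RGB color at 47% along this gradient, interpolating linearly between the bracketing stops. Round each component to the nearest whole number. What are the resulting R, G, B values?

47% lies between the 0% and 50% stops, so the local fraction is t = (47 − 0)/(50 − 0) = 47/50 ≈ 0.94.
#85db41 → (133, 219, 65); #60de4b → (96, 222, 75).
R = 133 + 0.94 × (96 − 133) = 98.22 → 98
G = 219 + 0.94 × (222 − 219) = 221.82 → 222
B = 65 + 0.94 × (75 − 65) = 74.4 → 74

(98, 222, 74)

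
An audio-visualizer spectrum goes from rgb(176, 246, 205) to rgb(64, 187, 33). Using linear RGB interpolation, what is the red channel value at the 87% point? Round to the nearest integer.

79

R = 176 + 0.87 × (64 − 176) = 78.56 → 79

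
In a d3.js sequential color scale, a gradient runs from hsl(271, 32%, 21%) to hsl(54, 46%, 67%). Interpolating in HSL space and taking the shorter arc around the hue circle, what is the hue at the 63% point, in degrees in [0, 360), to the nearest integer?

1

Hue: 54 − 271 = -217°, but |-217| > 180 so the shorter arc goes the other way: Δh = -217 + 360 = 143°.
H = 271 + 0.63 × (143) = 361.09 → 361 → 361 mod 360 = 1°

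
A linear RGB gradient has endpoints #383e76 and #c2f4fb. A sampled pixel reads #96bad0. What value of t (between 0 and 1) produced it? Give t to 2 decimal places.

0.68

Invert the lerp on the G channel (largest span, 182): t = (186 − 62) / (244 − 62) = 124/182 = 0.68132.
Check on R: (150 − 56)/(194 − 56) = 0.6812 ✓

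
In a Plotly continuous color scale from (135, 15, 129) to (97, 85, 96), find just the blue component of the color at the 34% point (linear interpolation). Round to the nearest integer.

B = 129 + 0.34 × (96 − 129) = 117.78 → 118

118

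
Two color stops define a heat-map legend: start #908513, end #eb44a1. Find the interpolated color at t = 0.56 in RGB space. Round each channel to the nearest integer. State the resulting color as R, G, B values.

(195, 97, 99)

#908513 → (144, 133, 19); #eb44a1 → (235, 68, 161).
R = 144 + 0.56 × (235 − 144) = 144 + 0.56 × 91 = 194.96 → 195
G = 133 + 0.56 × (68 − 133) = 133 + 0.56 × -65 = 96.6 → 97
B = 19 + 0.56 × (161 − 19) = 19 + 0.56 × 142 = 98.52 → 99
So the blended color is (195, 97, 99), about #c36163.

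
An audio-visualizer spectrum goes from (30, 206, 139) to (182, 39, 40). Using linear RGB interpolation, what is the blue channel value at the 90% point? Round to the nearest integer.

50

B = 139 + 0.9 × (40 − 139) = 49.9 → 50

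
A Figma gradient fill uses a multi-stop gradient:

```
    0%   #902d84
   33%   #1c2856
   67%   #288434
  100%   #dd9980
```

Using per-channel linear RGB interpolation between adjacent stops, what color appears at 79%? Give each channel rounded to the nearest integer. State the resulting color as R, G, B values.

79% lies between the 67% and 100% stops, so the local fraction is t = (79 − 67)/(100 − 67) = 12/33 ≈ 0.3636.
#288434 → (40, 132, 52); #dd9980 → (221, 153, 128).
R = 40 + 0.3636 × (221 − 40) = 105.812 → 106
G = 132 + 0.3636 × (153 − 132) = 139.636 → 140
B = 52 + 0.3636 × (128 − 52) = 79.634 → 80

(106, 140, 80)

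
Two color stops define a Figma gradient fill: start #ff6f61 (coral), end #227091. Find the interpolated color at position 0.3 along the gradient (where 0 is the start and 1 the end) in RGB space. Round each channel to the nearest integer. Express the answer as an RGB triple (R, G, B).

#ff6f61 → (255, 111, 97); #227091 → (34, 112, 145).
R = 255 + 0.3 × (34 − 255) = 255 + 0.3 × -221 = 188.7 → 189
G = 111 + 0.3 × (112 − 111) = 111 + 0.3 × 1 = 111.3 → 111
B = 97 + 0.3 × (145 − 97) = 97 + 0.3 × 48 = 111.4 → 111
So the blended color is (189, 111, 111), about #bd6f6f.

(189, 111, 111)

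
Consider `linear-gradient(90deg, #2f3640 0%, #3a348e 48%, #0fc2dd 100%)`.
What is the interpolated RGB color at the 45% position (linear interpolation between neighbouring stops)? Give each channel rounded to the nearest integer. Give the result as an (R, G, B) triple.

(57, 52, 137)

45% lies between the 0% and 48% stops, so the local fraction is t = (45 − 0)/(48 − 0) = 45/48 ≈ 0.9375.
#2f3640 → (47, 54, 64); #3a348e → (58, 52, 142).
R = 47 + 0.9375 × (58 − 47) = 57.312 → 57
G = 54 + 0.9375 × (52 − 54) = 52.125 → 52
B = 64 + 0.9375 × (142 − 64) = 137.125 → 137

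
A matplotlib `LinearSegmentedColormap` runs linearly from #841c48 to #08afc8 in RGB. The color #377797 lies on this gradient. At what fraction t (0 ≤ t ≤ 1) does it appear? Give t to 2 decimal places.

0.62

Invert the lerp on the G channel (largest span, 147): t = (119 − 28) / (175 − 28) = 91/147 = 0.61905.
Check on R: (55 − 132)/(8 − 132) = 0.621 ✓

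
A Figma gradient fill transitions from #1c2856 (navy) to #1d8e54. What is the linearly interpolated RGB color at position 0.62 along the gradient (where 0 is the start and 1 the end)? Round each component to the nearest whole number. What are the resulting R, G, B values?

#1c2856 → (28, 40, 86); #1d8e54 → (29, 142, 84).
R = 28 + 0.62 × (29 − 28) = 28 + 0.62 × 1 = 28.62 → 29
G = 40 + 0.62 × (142 − 40) = 40 + 0.62 × 102 = 103.24 → 103
B = 86 + 0.62 × (84 − 86) = 86 + 0.62 × -2 = 84.76 → 85

(29, 103, 85)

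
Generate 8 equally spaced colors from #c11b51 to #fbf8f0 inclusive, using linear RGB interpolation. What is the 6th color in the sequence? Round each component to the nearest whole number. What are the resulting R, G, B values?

With 8 swatches and endpoints inclusive, swatch 6 sits at t = (6 − 1)/(8 − 1) = 5/7 ≈ 0.7143.
#c11b51 → (193, 27, 81); #fbf8f0 → (251, 248, 240).
R = 193 + 0.7143 × (251 − 193) = 234.429 → 234
G = 27 + 0.7143 × (248 − 27) = 184.86 → 185
B = 81 + 0.7143 × (240 − 81) = 194.574 → 195

(234, 185, 195)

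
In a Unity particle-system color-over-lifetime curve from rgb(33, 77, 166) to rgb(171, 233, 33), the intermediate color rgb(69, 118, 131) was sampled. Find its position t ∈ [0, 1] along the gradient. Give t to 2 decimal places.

Invert the lerp on the G channel (largest span, 156): t = (118 − 77) / (233 − 77) = 41/156 = 0.26282.
Check on R: (69 − 33)/(171 − 33) = 0.2609 ✓

0.26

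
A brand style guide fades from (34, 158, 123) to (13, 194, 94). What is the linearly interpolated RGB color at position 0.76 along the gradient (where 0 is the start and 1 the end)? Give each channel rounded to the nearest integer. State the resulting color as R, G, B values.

R = 34 + 0.76 × (13 − 34) = 34 + 0.76 × -21 = 18.04 → 18
G = 158 + 0.76 × (194 − 158) = 158 + 0.76 × 36 = 185.36 → 185
B = 123 + 0.76 × (94 − 123) = 123 + 0.76 × -29 = 100.96 → 101

(18, 185, 101)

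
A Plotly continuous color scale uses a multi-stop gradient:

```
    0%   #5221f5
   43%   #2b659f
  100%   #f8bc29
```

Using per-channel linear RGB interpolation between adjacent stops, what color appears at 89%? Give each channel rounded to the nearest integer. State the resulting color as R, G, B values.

(208, 171, 64)

89% lies between the 43% and 100% stops, so the local fraction is t = (89 − 43)/(100 − 43) = 46/57 ≈ 0.807.
#2b659f → (43, 101, 159); #f8bc29 → (248, 188, 41).
R = 43 + 0.807 × (248 − 43) = 208.435 → 208
G = 101 + 0.807 × (188 − 101) = 171.209 → 171
B = 159 + 0.807 × (41 − 159) = 63.774 → 64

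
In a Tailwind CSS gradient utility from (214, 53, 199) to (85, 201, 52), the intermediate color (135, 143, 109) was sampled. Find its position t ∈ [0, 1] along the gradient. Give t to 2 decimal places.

Invert the lerp on the G channel (largest span, 148): t = (143 − 53) / (201 − 53) = 90/148 = 0.60811.
Check on R: (135 − 214)/(85 − 214) = 0.6124 ✓

0.61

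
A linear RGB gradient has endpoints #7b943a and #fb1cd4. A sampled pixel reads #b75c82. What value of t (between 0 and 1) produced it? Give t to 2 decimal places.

0.47

Invert the lerp on the B channel (largest span, 154): t = (130 − 58) / (212 − 58) = 72/154 = 0.46753.
Check on R: (183 − 123)/(251 − 123) = 0.4688 ✓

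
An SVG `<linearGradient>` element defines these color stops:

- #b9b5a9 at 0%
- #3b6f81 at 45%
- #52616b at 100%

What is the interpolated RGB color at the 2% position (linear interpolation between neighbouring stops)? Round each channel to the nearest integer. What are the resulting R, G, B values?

2% lies between the 0% and 45% stops, so the local fraction is t = (2 − 0)/(45 − 0) = 2/45 ≈ 0.0444.
#b9b5a9 → (185, 181, 169); #3b6f81 → (59, 111, 129).
R = 185 + 0.0444 × (59 − 185) = 179.406 → 179
G = 181 + 0.0444 × (111 − 181) = 177.892 → 178
B = 169 + 0.0444 × (129 − 169) = 167.224 → 167

(179, 178, 167)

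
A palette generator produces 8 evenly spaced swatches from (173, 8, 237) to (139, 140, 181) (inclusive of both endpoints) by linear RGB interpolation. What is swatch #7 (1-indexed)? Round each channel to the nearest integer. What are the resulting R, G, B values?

With 8 swatches and endpoints inclusive, swatch 7 sits at t = (7 − 1)/(8 − 1) = 6/7 ≈ 0.8571.
R = 173 + 0.8571 × (139 − 173) = 143.859 → 144
G = 8 + 0.8571 × (140 − 8) = 121.137 → 121
B = 237 + 0.8571 × (181 − 237) = 189.002 → 189

(144, 121, 189)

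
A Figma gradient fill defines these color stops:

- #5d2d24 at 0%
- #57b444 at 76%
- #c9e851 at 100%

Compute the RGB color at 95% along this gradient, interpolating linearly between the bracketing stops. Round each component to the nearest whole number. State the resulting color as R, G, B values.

(177, 221, 78)

95% lies between the 76% and 100% stops, so the local fraction is t = (95 − 76)/(100 − 76) = 19/24 ≈ 0.7917.
#57b444 → (87, 180, 68); #c9e851 → (201, 232, 81).
R = 87 + 0.7917 × (201 − 87) = 177.254 → 177
G = 180 + 0.7917 × (232 − 180) = 221.168 → 221
B = 68 + 0.7917 × (81 − 68) = 78.292 → 78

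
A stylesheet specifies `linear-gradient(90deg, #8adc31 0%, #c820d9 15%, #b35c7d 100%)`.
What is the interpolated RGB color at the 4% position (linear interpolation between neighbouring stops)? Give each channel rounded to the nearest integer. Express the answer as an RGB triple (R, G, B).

4% lies between the 0% and 15% stops, so the local fraction is t = (4 − 0)/(15 − 0) = 4/15 ≈ 0.2667.
#8adc31 → (138, 220, 49); #c820d9 → (200, 32, 217).
R = 138 + 0.2667 × (200 − 138) = 154.535 → 155
G = 220 + 0.2667 × (32 − 220) = 169.86 → 170
B = 49 + 0.2667 × (217 − 49) = 93.806 → 94

(155, 170, 94)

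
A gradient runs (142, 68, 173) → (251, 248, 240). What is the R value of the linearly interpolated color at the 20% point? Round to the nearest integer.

164

R = 142 + 0.2 × (251 − 142) = 163.8 → 164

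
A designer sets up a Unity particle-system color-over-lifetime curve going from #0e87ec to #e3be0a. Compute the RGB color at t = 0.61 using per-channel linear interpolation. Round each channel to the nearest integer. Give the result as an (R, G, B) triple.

#0e87ec → (14, 135, 236); #e3be0a → (227, 190, 10).
R = 14 + 0.61 × (227 − 14) = 14 + 0.61 × 213 = 143.93 → 144
G = 135 + 0.61 × (190 − 135) = 135 + 0.61 × 55 = 168.55 → 169
B = 236 + 0.61 × (10 − 236) = 236 + 0.61 × -226 = 98.14 → 98

(144, 169, 98)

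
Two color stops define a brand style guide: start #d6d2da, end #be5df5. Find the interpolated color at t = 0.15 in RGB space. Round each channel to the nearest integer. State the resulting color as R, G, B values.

#d6d2da → (214, 210, 218); #be5df5 → (190, 93, 245).
R = 214 + 0.15 × (190 − 214) = 214 + 0.15 × -24 = 210.4 → 210
G = 210 + 0.15 × (93 − 210) = 210 + 0.15 × -117 = 192.45 → 192
B = 218 + 0.15 × (245 − 218) = 218 + 0.15 × 27 = 222.05 → 222

(210, 192, 222)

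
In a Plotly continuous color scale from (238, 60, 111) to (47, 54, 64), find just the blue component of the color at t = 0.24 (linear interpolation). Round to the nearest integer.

B = 111 + 0.24 × (64 − 111) = 99.72 → 100

100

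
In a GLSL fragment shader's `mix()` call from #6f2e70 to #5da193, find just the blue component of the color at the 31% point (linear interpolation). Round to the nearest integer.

123

B₁ = 112 (from #6f2e70), B₂ = 147 (from #5da193).
B = 112 + 0.31 × (147 − 112) = 122.85 → 123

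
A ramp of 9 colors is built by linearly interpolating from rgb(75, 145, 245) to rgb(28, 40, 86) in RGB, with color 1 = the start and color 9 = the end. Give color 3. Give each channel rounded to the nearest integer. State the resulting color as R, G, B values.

With 9 swatches and endpoints inclusive, swatch 3 sits at t = (3 − 1)/(9 − 1) = 2/8 ≈ 0.25.
R = 75 + 0.25 × (28 − 75) = 63.25 → 63
G = 145 + 0.25 × (40 − 145) = 118.75 → 119
B = 245 + 0.25 × (86 − 245) = 205.25 → 205

(63, 119, 205)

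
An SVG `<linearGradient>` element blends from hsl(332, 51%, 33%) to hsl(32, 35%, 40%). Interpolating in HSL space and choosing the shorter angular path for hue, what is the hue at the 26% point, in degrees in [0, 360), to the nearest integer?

Hue: 32 − 332 = -300°, but |-300| > 180 so the shorter arc goes the other way: Δh = -300 + 360 = 60°.
H = 332 + 0.26 × (60) = 347.6 → 348°

348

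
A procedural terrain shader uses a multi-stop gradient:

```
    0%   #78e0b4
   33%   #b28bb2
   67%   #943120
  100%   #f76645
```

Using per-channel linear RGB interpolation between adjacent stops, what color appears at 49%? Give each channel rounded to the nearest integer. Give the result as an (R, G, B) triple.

(164, 97, 109)

49% lies between the 33% and 67% stops, so the local fraction is t = (49 − 33)/(67 − 33) = 16/34 ≈ 0.4706.
#b28bb2 → (178, 139, 178); #943120 → (148, 49, 32).
R = 178 + 0.4706 × (148 − 178) = 163.882 → 164
G = 139 + 0.4706 × (49 − 139) = 96.646 → 97
B = 178 + 0.4706 × (32 − 178) = 109.292 → 109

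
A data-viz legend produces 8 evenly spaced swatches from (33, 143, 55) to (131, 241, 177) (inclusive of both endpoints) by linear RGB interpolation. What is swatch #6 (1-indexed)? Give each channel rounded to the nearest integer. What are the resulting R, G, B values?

(103, 213, 142)

With 8 swatches and endpoints inclusive, swatch 6 sits at t = (6 − 1)/(8 − 1) = 5/7 ≈ 0.7143.
R = 33 + 0.7143 × (131 − 33) = 103.001 → 103
G = 143 + 0.7143 × (241 − 143) = 213.001 → 213
B = 55 + 0.7143 × (177 − 55) = 142.145 → 142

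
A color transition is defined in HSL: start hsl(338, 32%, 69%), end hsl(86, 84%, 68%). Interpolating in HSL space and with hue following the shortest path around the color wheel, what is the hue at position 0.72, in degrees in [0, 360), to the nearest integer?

Hue: 86 − 338 = -252°, but |-252| > 180 so the shorter arc goes the other way: Δh = -252 + 360 = 108°.
H = 338 + 0.72 × (108) = 415.76 → 416 → 416 mod 360 = 56°

56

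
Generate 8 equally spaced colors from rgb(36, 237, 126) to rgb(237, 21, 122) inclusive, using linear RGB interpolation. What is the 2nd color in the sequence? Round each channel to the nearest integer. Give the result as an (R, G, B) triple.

With 8 swatches and endpoints inclusive, swatch 2 sits at t = (2 − 1)/(8 − 1) = 1/7 ≈ 0.1429.
R = 36 + 0.1429 × (237 − 36) = 64.723 → 65
G = 237 + 0.1429 × (21 − 237) = 206.134 → 206
B = 126 + 0.1429 × (122 − 126) = 125.428 → 125

(65, 206, 125)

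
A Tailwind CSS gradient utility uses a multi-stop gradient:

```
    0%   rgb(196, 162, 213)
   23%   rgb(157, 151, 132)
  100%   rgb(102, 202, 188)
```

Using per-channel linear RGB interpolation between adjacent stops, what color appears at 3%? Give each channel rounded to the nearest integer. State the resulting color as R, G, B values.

(191, 161, 202)

3% lies between the 0% and 23% stops, so the local fraction is t = (3 − 0)/(23 − 0) = 3/23 ≈ 0.1304.
R = 196 + 0.1304 × (157 − 196) = 190.914 → 191
G = 162 + 0.1304 × (151 − 162) = 160.566 → 161
B = 213 + 0.1304 × (132 − 213) = 202.438 → 202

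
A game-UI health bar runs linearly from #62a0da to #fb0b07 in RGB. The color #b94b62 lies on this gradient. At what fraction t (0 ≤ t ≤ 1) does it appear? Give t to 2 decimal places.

Invert the lerp on the B channel (largest span, 211): t = (98 − 218) / (7 − 218) = -120/-211 = 0.56872.
Check on R: (185 − 98)/(251 − 98) = 0.5686 ✓

0.57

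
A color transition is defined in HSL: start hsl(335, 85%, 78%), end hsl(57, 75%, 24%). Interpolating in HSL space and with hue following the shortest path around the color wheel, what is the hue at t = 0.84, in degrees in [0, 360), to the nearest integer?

Hue: 57 − 335 = -278°, but |-278| > 180 so the shorter arc goes the other way: Δh = -278 + 360 = 82°.
H = 335 + 0.84 × (82) = 403.88 → 404 → 404 mod 360 = 44°

44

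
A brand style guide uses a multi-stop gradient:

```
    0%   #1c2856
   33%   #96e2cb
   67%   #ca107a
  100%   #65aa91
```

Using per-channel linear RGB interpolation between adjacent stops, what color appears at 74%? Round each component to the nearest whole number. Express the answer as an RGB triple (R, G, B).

74% lies between the 67% and 100% stops, so the local fraction is t = (74 − 67)/(100 − 67) = 7/33 ≈ 0.2121.
#ca107a → (202, 16, 122); #65aa91 → (101, 170, 145).
R = 202 + 0.2121 × (101 − 202) = 180.578 → 181
G = 16 + 0.2121 × (170 − 16) = 48.663 → 49
B = 122 + 0.2121 × (145 − 122) = 126.878 → 127

(181, 49, 127)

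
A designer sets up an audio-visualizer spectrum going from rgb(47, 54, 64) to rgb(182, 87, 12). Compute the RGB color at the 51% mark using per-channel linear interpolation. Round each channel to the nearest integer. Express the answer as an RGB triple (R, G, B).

51% corresponds to t = 0.51.
R = 47 + 0.51 × (182 − 47) = 47 + 0.51 × 135 = 115.85 → 116
G = 54 + 0.51 × (87 − 54) = 54 + 0.51 × 33 = 70.83 → 71
B = 64 + 0.51 × (12 − 64) = 64 + 0.51 × -52 = 37.48 → 37

(116, 71, 37)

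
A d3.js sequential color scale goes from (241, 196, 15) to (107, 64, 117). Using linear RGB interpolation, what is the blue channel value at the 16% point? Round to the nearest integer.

B = 15 + 0.16 × (117 − 15) = 31.32 → 31

31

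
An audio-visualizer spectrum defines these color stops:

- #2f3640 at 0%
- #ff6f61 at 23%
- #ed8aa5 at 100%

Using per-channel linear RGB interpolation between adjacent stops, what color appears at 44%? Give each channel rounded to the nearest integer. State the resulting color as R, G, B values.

44% lies between the 23% and 100% stops, so the local fraction is t = (44 − 23)/(100 − 23) = 21/77 ≈ 0.2727.
#ff6f61 → (255, 111, 97); #ed8aa5 → (237, 138, 165).
R = 255 + 0.2727 × (237 − 255) = 250.091 → 250
G = 111 + 0.2727 × (138 − 111) = 118.363 → 118
B = 97 + 0.2727 × (165 − 97) = 115.544 → 116

(250, 118, 116)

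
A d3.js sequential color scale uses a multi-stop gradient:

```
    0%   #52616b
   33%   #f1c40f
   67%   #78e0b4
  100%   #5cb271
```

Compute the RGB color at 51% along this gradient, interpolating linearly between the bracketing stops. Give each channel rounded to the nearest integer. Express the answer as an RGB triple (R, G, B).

(177, 211, 102)

51% lies between the 33% and 67% stops, so the local fraction is t = (51 − 33)/(67 − 33) = 18/34 ≈ 0.5294.
#f1c40f → (241, 196, 15); #78e0b4 → (120, 224, 180).
R = 241 + 0.5294 × (120 − 241) = 176.943 → 177
G = 196 + 0.5294 × (224 − 196) = 210.823 → 211
B = 15 + 0.5294 × (180 − 15) = 102.351 → 102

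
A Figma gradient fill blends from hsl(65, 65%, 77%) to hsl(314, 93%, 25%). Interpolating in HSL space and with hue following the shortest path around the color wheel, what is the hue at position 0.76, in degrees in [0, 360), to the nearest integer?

Hue: 314 − 65 = 249°, but |249| > 180 so the shorter arc goes the other way: Δh = 249 − 360 = -111°.
H = 65 + 0.76 × (-111) = -19.36 → -19 → -19 mod 360 = 341°

341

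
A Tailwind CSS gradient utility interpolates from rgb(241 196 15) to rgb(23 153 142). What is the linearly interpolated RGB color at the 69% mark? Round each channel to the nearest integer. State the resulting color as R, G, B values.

(91, 166, 103)

69% corresponds to t = 0.69.
R = 241 + 0.69 × (23 − 241) = 241 + 0.69 × -218 = 90.58 → 91
G = 196 + 0.69 × (153 − 196) = 196 + 0.69 × -43 = 166.33 → 166
B = 15 + 0.69 × (142 − 15) = 15 + 0.69 × 127 = 102.63 → 103
So the blended color is (91, 166, 103), about #5ba667.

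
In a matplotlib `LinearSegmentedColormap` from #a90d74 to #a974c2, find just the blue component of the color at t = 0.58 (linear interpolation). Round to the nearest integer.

B₁ = 116 (from #a90d74), B₂ = 194 (from #a974c2).
B = 116 + 0.58 × (194 − 116) = 161.24 → 161

161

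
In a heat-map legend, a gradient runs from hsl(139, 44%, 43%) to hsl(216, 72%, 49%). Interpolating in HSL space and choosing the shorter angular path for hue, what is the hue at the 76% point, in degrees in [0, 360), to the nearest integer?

Hue arc: Δh = 216 − 139 = 77° (|Δh| ≤ 180, already the shorter path).
H = 139 + 0.76 × (77) = 197.52 → 198°

198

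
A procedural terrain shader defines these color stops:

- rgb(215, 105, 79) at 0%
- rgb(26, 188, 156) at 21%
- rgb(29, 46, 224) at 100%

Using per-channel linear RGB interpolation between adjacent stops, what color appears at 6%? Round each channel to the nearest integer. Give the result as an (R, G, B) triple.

6% lies between the 0% and 21% stops, so the local fraction is t = (6 − 0)/(21 − 0) = 6/21 ≈ 0.2857.
R = 215 + 0.2857 × (26 − 215) = 161.003 → 161
G = 105 + 0.2857 × (188 − 105) = 128.713 → 129
B = 79 + 0.2857 × (156 − 79) = 100.999 → 101

(161, 129, 101)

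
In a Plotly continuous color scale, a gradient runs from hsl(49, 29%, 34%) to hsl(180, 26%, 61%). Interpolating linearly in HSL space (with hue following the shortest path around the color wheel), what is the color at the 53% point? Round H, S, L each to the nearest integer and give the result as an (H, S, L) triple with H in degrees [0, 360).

Hue arc: Δh = 180 − 49 = 131° (|Δh| ≤ 180, already the shorter path).
H = 49 + 0.53 × (131) = 118.43 → 118°
S = 29 + 0.53 × (26 − 29) = 27.41 → 27%
L = 34 + 0.53 × (61 − 34) = 48.31 → 48%

(118, 27, 48)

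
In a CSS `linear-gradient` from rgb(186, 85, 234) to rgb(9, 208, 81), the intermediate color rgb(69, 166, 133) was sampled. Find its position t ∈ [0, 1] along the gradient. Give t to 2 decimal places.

Invert the lerp on the R channel (largest span, 177): t = (69 − 186) / (9 − 186) = -117/-177 = 0.66102.
Check on G: (166 − 85)/(208 − 85) = 0.6585 ✓

0.66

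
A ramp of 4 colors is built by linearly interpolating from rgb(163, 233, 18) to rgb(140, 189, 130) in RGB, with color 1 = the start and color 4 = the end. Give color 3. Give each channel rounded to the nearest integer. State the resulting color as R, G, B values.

(148, 204, 93)

With 4 swatches and endpoints inclusive, swatch 3 sits at t = (3 − 1)/(4 − 1) = 2/3 ≈ 0.6667.
R = 163 + 0.6667 × (140 − 163) = 147.666 → 148
G = 233 + 0.6667 × (189 − 233) = 203.665 → 204
B = 18 + 0.6667 × (130 − 18) = 92.67 → 93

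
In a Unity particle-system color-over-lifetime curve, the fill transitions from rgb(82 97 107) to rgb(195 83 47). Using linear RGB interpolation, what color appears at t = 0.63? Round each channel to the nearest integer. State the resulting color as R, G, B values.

(153, 88, 69)

R = 82 + 0.63 × (195 − 82) = 82 + 0.63 × 113 = 153.19 → 153
G = 97 + 0.63 × (83 − 97) = 97 + 0.63 × -14 = 88.18 → 88
B = 107 + 0.63 × (47 − 107) = 107 + 0.63 × -60 = 69.2 → 69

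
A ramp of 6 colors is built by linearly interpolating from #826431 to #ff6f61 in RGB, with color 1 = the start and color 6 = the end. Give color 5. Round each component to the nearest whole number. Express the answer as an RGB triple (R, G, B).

(230, 109, 87)

With 6 swatches and endpoints inclusive, swatch 5 sits at t = (5 − 1)/(6 − 1) = 4/5 ≈ 0.8.
#826431 → (130, 100, 49); #ff6f61 → (255, 111, 97).
R = 130 + 0.8 × (255 − 130) = 230 → 230
G = 100 + 0.8 × (111 − 100) = 108.8 → 109
B = 49 + 0.8 × (97 − 49) = 87.4 → 87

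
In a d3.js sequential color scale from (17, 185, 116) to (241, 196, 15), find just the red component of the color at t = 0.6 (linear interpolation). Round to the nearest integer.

R = 17 + 0.6 × (241 − 17) = 151.4 → 151

151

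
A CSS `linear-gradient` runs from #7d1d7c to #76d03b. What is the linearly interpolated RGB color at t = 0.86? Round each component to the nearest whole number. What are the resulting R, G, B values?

(119, 183, 68)

#7d1d7c → (125, 29, 124); #76d03b → (118, 208, 59).
R = 125 + 0.86 × (118 − 125) = 125 + 0.86 × -7 = 118.98 → 119
G = 29 + 0.86 × (208 − 29) = 29 + 0.86 × 179 = 182.94 → 183
B = 124 + 0.86 × (59 − 124) = 124 + 0.86 × -65 = 68.1 → 68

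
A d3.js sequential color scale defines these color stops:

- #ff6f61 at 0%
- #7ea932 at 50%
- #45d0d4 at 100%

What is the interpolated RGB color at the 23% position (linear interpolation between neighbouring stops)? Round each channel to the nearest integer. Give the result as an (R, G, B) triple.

23% lies between the 0% and 50% stops, so the local fraction is t = (23 − 0)/(50 − 0) = 23/50 ≈ 0.46.
#ff6f61 → (255, 111, 97); #7ea932 → (126, 169, 50).
R = 255 + 0.46 × (126 − 255) = 195.66 → 196
G = 111 + 0.46 × (169 − 111) = 137.68 → 138
B = 97 + 0.46 × (50 − 97) = 75.38 → 75

(196, 138, 75)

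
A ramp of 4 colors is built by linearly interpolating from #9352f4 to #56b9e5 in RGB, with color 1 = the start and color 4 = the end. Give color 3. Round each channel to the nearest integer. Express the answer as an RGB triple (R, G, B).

With 4 swatches and endpoints inclusive, swatch 3 sits at t = (3 − 1)/(4 − 1) = 2/3 ≈ 0.6667.
#9352f4 → (147, 82, 244); #56b9e5 → (86, 185, 229).
R = 147 + 0.6667 × (86 − 147) = 106.331 → 106
G = 82 + 0.6667 × (185 − 82) = 150.67 → 151
B = 244 + 0.6667 × (229 − 244) = 234 → 234

(106, 151, 234)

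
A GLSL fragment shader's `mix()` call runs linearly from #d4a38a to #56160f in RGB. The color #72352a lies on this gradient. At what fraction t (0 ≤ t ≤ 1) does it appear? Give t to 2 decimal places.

0.78

Invert the lerp on the G channel (largest span, 141): t = (53 − 163) / (22 − 163) = -110/-141 = 0.78014.
Check on R: (114 − 212)/(86 − 212) = 0.7778 ✓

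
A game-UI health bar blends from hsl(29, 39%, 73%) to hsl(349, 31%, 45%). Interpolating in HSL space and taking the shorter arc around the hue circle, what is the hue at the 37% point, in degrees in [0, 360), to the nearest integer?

14

Hue: 349 − 29 = 320°, but |320| > 180 so the shorter arc goes the other way: Δh = 320 − 360 = -40°.
H = 29 + 0.37 × (-40) = 14.2 → 14°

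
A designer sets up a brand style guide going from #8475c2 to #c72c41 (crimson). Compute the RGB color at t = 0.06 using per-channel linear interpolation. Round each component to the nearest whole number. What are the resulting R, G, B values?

(136, 113, 186)

#8475c2 → (132, 117, 194); #c72c41 → (199, 44, 65).
R = 132 + 0.06 × (199 − 132) = 132 + 0.06 × 67 = 136.02 → 136
G = 117 + 0.06 × (44 − 117) = 117 + 0.06 × -73 = 112.62 → 113
B = 194 + 0.06 × (65 − 194) = 194 + 0.06 × -129 = 186.26 → 186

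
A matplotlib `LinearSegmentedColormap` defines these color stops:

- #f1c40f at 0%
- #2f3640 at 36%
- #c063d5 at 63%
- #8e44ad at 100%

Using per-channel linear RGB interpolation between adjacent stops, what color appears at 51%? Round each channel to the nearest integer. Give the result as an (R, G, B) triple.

51% lies between the 36% and 63% stops, so the local fraction is t = (51 − 36)/(63 − 36) = 15/27 ≈ 0.5556.
#2f3640 → (47, 54, 64); #c063d5 → (192, 99, 213).
R = 47 + 0.5556 × (192 − 47) = 127.562 → 128
G = 54 + 0.5556 × (99 − 54) = 79.002 → 79
B = 64 + 0.5556 × (213 − 64) = 146.784 → 147

(128, 79, 147)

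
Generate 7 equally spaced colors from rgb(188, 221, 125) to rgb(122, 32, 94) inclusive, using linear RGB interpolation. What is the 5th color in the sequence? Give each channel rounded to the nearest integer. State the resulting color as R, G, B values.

With 7 swatches and endpoints inclusive, swatch 5 sits at t = (5 − 1)/(7 − 1) = 4/6 ≈ 0.6667.
R = 188 + 0.6667 × (122 − 188) = 143.998 → 144
G = 221 + 0.6667 × (32 − 221) = 94.994 → 95
B = 125 + 0.6667 × (94 − 125) = 104.332 → 104

(144, 95, 104)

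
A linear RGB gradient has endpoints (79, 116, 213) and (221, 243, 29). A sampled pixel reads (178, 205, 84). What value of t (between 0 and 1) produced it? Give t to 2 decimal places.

Invert the lerp on the B channel (largest span, 184): t = (84 − 213) / (29 − 213) = -129/-184 = 0.70109.
Check on R: (178 − 79)/(221 − 79) = 0.6972 ✓

0.70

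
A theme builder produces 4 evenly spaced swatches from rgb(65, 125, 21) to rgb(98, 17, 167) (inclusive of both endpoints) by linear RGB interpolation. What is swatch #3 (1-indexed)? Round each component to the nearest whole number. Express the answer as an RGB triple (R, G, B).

(87, 53, 118)

With 4 swatches and endpoints inclusive, swatch 3 sits at t = (3 − 1)/(4 − 1) = 2/3 ≈ 0.6667.
R = 65 + 0.6667 × (98 − 65) = 87.001 → 87
G = 125 + 0.6667 × (17 − 125) = 52.996 → 53
B = 21 + 0.6667 × (167 − 21) = 118.338 → 118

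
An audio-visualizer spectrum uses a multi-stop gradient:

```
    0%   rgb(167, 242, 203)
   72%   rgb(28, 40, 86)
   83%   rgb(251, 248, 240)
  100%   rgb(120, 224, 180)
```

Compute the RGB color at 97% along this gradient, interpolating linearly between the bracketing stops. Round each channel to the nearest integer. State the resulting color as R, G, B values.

(143, 228, 191)

97% lies between the 83% and 100% stops, so the local fraction is t = (97 − 83)/(100 − 83) = 14/17 ≈ 0.8235.
R = 251 + 0.8235 × (120 − 251) = 143.121 → 143
G = 248 + 0.8235 × (224 − 248) = 228.236 → 228
B = 240 + 0.8235 × (180 − 240) = 190.59 → 191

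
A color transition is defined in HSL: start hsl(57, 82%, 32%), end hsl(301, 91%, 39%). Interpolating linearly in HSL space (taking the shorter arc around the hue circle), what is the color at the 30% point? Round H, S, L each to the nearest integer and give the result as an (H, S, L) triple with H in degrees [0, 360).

(22, 85, 34)

Hue: 301 − 57 = 244°, but |244| > 180 so the shorter arc goes the other way: Δh = 244 − 360 = -116°.
H = 57 + 0.3 × (-116) = 22.2 → 22°
S = 82 + 0.3 × (91 − 82) = 84.7 → 85%
L = 32 + 0.3 × (39 − 32) = 34.1 → 34%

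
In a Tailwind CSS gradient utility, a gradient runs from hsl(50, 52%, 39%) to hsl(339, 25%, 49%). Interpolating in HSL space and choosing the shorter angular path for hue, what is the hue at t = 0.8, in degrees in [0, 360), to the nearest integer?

353

Hue: 339 − 50 = 289°, but |289| > 180 so the shorter arc goes the other way: Δh = 289 − 360 = -71°.
H = 50 + 0.8 × (-71) = -6.8 → -7 → -7 mod 360 = 353°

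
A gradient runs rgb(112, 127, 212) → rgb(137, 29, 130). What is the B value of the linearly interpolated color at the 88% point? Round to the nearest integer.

140

B = 212 + 0.88 × (130 − 212) = 139.84 → 140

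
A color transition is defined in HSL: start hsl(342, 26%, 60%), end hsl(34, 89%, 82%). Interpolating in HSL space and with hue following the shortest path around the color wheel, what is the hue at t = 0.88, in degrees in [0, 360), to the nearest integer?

28

Hue: 34 − 342 = -308°, but |-308| > 180 so the shorter arc goes the other way: Δh = -308 + 360 = 52°.
H = 342 + 0.88 × (52) = 387.76 → 388 → 388 mod 360 = 28°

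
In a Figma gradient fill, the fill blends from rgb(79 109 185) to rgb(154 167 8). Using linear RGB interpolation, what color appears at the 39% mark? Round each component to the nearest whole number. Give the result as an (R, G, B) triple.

(108, 132, 116)

39% corresponds to t = 0.39.
R = 79 + 0.39 × (154 − 79) = 79 + 0.39 × 75 = 108.25 → 108
G = 109 + 0.39 × (167 − 109) = 109 + 0.39 × 58 = 131.62 → 132
B = 185 + 0.39 × (8 − 185) = 185 + 0.39 × -177 = 115.97 → 116
So the blended color is (108, 132, 116), about #6c8474.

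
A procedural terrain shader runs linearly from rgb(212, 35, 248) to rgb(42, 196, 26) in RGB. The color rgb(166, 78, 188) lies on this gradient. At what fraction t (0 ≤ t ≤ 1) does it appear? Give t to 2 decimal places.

0.27

Invert the lerp on the B channel (largest span, 222): t = (188 − 248) / (26 − 248) = -60/-222 = 0.27027.
Check on R: (166 − 212)/(42 − 212) = 0.2706 ✓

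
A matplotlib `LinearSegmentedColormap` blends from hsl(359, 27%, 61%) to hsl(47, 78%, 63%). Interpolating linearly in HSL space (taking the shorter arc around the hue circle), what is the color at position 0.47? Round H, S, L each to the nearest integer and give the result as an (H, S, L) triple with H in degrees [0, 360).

(22, 51, 62)

Hue: 47 − 359 = -312°, but |-312| > 180 so the shorter arc goes the other way: Δh = -312 + 360 = 48°.
H = 359 + 0.47 × (48) = 381.56 → 382 → 382 mod 360 = 22°
S = 27 + 0.47 × (78 − 27) = 50.97 → 51%
L = 61 + 0.47 × (63 − 61) = 61.94 → 62%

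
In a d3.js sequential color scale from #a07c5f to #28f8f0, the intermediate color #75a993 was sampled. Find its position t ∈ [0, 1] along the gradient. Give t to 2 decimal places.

0.36

Invert the lerp on the B channel (largest span, 145): t = (147 − 95) / (240 − 95) = 52/145 = 0.35862.
Check on R: (117 − 160)/(40 − 160) = 0.3583 ✓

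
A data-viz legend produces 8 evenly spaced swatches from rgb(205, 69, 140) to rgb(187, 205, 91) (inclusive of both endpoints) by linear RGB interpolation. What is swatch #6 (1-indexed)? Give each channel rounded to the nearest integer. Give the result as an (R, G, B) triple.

(192, 166, 105)

With 8 swatches and endpoints inclusive, swatch 6 sits at t = (6 − 1)/(8 − 1) = 5/7 ≈ 0.7143.
R = 205 + 0.7143 × (187 − 205) = 192.143 → 192
G = 69 + 0.7143 × (205 − 69) = 166.145 → 166
B = 140 + 0.7143 × (91 − 140) = 104.999 → 105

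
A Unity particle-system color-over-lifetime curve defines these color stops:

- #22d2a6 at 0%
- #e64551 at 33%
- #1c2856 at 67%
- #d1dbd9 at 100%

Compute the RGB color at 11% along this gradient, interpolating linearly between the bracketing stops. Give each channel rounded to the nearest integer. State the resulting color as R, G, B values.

(99, 163, 138)

11% lies between the 0% and 33% stops, so the local fraction is t = (11 − 0)/(33 − 0) = 11/33 ≈ 0.3333.
#22d2a6 → (34, 210, 166); #e64551 → (230, 69, 81).
R = 34 + 0.3333 × (230 − 34) = 99.327 → 99
G = 210 + 0.3333 × (69 − 210) = 163.005 → 163
B = 166 + 0.3333 × (81 − 166) = 137.669 → 138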